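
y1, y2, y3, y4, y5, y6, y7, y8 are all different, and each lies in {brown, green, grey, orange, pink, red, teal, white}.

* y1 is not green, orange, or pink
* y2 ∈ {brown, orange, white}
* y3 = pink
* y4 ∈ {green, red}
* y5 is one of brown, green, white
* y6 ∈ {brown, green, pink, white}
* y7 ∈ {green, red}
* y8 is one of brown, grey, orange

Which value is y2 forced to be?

y3's domain is down to {pink}, so y3 = pink. So y6 can't be pink.
The 7 still-open variables draw from only 7 values {brown, green, grey, orange, red, teal, white}, so each is used; only y1 can be teal, hence y1 = teal.
The 6 still-open variables draw from only 6 values {brown, green, grey, orange, red, white}, so each is used; only y8 can be grey, hence y8 = grey.
Among the 5 still-open variables, orange fits only y2 (and all 5 values in {brown, green, orange, red, white} must be used), so y2 = orange.

orange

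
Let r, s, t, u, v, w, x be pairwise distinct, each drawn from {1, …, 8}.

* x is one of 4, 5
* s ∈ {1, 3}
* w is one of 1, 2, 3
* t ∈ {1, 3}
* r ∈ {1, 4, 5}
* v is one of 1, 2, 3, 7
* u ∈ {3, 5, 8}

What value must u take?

8

Among the 7 variables, 7 fits only v (and all 7 values in {1, 2, 3, 4, 5, 7, 8} must be used), so v = 7.
The 6 still-open variables draw from only 6 values {1, 2, 3, 4, 5, 8}, so each is used; only w can be 2, hence w = 2.
The 5 still-open variables together cover exactly {1, 3, 4, 5, 8} — 5 values for 5 variables — and 8 appears only in u's list, so u = 8.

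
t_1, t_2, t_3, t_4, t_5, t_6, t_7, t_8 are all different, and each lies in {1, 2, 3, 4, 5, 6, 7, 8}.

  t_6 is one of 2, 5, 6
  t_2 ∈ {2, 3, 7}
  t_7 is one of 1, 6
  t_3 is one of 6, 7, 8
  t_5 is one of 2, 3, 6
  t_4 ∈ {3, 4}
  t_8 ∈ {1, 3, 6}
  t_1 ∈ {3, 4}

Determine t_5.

2

The 8 variables together cover exactly {1, 2, 3, 4, 5, 6, 7, 8} — 8 values for 8 variables — and 5 appears only in t_6's list, so t_6 = 5.
Among the 7 still-open variables, 8 fits only t_3 (and all 7 values in {1, 2, 3, 4, 6, 7, 8} must be used), so t_3 = 8.
The 6 still-open variables together cover exactly {1, 2, 3, 4, 6, 7} — 6 values for 6 variables — and 7 appears only in t_2's list, so t_2 = 7.
The 5 still-open variables draw from only 5 values {1, 2, 3, 4, 6}, so each is used; only t_5 can be 2, hence t_5 = 2.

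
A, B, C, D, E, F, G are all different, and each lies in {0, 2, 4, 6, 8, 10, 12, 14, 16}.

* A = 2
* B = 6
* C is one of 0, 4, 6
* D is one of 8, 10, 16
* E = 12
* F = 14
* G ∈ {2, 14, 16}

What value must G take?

A has just one choice, so A = 2. Strike 2 from G.
B must be 6 (only option left). So C can't be 6.
E has just one choice, so E = 12.
That leaves F = 14. Strike 14 from G.
So G = 16.

16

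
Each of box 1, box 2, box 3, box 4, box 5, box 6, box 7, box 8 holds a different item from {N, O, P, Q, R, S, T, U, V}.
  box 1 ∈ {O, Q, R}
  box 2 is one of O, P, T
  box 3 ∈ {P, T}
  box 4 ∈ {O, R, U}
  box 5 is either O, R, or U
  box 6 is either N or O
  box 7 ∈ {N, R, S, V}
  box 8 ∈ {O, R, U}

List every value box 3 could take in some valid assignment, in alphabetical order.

box 4, box 5, box 8 between them cover only {O, R, U} — a naked triple. Remove those values from box 1, box 2, box 6, box 7.
box 1's domain is down to {Q}, so box 1 = Q.
box 6's domain is down to {N}, so box 6 = N. Remove N from box 7.
No further eliminations apply; box 3 can still be any of P, T.

P, T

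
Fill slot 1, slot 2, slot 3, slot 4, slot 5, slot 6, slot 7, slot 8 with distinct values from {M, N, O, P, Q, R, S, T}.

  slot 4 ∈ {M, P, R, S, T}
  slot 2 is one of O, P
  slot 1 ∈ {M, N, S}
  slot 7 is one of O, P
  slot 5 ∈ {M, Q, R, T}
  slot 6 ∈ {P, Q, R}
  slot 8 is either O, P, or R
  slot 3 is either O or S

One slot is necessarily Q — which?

slot 6

The 8 variables together cover exactly {M, N, O, P, Q, R, S, T} — 8 values for 8 variables — and N appears only in slot 1's list, so slot 1 = N.
slot 2 and slot 7 between them cover only {O, P} — a naked pair. Remove those values from slot 3, slot 4, slot 6, slot 8.
slot 3 must be S (only option left). Remove S from slot 4.
slot 8 must be R (only option left). Strike R from slot 4, slot 5, slot 6.
So Q goes to slot 6.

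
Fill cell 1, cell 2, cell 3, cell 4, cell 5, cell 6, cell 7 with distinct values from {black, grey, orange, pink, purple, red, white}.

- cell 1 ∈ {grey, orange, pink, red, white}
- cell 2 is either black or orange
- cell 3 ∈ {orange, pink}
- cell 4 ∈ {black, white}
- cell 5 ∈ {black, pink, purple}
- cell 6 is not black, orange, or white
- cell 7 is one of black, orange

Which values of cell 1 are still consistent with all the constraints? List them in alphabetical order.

The 2 variables cell 2 and cell 7 are confined to {black, orange}, which locks those values in; drop them from cell 1, cell 3, cell 4, cell 5.
That leaves cell 3 = pink. Eliminate pink elsewhere: cell 1, cell 5, cell 6.
cell 4's domain is down to {white}, so cell 4 = white. Eliminate white elsewhere: cell 1.
That leaves cell 5 = purple. Eliminate purple elsewhere: cell 6.
No further eliminations apply; cell 1 can still be any of grey, red.

grey, red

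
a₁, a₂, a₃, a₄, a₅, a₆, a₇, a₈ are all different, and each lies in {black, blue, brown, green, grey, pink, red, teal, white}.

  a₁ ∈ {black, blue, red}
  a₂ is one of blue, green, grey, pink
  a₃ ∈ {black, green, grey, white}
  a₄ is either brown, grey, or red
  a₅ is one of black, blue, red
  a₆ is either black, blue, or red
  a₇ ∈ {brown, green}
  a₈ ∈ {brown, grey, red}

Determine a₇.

The 8 variables together cover exactly {black, blue, brown, green, grey, pink, red, white} — 8 values for 8 variables — and pink appears only in a₂'s list, so a₂ = pink.
The 7 still-open variables together cover exactly {black, blue, brown, green, grey, red, white} — 7 values for 7 variables — and white appears only in a₃'s list, so a₃ = white.
The 6 still-open variables together cover exactly {black, blue, brown, green, grey, red} — 6 values for 6 variables — and green appears only in a₇'s list, so a₇ = green.

green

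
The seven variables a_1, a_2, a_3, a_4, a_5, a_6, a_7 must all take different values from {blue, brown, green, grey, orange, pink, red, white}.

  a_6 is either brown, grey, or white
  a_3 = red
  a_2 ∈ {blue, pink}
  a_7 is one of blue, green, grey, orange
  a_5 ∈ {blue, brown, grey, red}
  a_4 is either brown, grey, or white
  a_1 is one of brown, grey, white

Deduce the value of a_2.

pink

a_3's domain is down to {red}, so a_3 = red. So a_5 can't be red.
The 3 variables a_1, a_4, a_6 are confined to {brown, grey, white}, which locks those values in; drop them from a_5, a_7.
a_5 must be blue (only option left). Strike blue from a_2, a_7.
So a_2 = pink.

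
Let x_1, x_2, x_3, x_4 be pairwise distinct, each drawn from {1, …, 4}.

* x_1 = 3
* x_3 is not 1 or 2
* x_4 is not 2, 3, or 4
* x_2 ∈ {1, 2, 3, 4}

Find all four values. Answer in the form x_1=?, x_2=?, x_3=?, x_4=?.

x_1 has just one choice, so x_1 = 3. Strike 3 from x_2, x_3.
x_3 must be 4 (only option left). Remove 4 from x_2.
x_4's domain is down to {1}, so x_4 = 1. Eliminate 1 elsewhere: x_2.
That leaves x_2 = 2.

x_1=3, x_2=2, x_3=4, x_4=1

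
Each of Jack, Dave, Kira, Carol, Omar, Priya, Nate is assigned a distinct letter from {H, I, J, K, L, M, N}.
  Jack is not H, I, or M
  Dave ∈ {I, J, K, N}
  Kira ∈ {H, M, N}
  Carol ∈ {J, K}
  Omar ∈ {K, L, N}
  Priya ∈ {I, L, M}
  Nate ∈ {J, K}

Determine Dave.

I

Among the 7 variables, H fits only Kira (and all 7 values in {H, I, J, K, L, M, N} must be used), so Kira = H.
The 6 still-open variables draw from only 6 values {I, J, K, L, M, N}, so each is used; only Priya can be M, hence Priya = M.
Among the 5 still-open variables, I fits only Dave (and all 5 values in {I, J, K, L, N} must be used), so Dave = I.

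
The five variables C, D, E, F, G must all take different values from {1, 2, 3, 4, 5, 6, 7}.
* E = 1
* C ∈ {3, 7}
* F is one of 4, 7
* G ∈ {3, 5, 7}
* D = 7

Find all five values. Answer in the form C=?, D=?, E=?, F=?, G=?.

C=3, D=7, E=1, F=4, G=5

D has just one choice, so D = 7. Remove 7 from C, F, G.
E's domain is down to {1}, so E = 1.
F must be 4 (only option left).
C's domain is down to {3}, so C = 3. Eliminate 3 elsewhere: G.
That leaves G = 5.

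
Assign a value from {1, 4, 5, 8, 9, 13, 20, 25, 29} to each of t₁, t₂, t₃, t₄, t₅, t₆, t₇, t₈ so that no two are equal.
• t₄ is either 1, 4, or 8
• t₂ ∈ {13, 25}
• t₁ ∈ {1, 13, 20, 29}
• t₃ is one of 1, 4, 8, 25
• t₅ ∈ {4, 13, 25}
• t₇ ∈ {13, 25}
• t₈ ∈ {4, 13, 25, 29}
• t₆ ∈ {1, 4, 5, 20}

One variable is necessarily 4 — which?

t₅

The 8 variables draw from only 8 values {1, 4, 5, 8, 13, 20, 25, 29}, so each is used; only t₆ can be 5, hence t₆ = 5.
Among the 7 still-open variables, 20 fits only t₁ (and all 7 values in {1, 4, 8, 13, 20, 25, 29} must be used), so t₁ = 20.
Among the 6 still-open variables, 29 fits only t₈ (and all 6 values in {1, 4, 8, 13, 25, 29} must be used), so t₈ = 29.
The 2 variables t₂ and t₇ are confined to {13, 25}, which locks those values in; drop them from t₃, t₅.
So 4 goes to t₅.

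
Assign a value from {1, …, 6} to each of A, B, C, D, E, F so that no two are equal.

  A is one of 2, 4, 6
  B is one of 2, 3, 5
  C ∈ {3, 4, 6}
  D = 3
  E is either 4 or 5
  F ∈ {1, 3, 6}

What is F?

1

D has just one choice, so D = 3. Eliminate 3 elsewhere: B, C, F.
The 5 still-open variables together cover exactly {1, 2, 4, 5, 6} — 5 values for 5 variables — and 1 appears only in F's list, so F = 1.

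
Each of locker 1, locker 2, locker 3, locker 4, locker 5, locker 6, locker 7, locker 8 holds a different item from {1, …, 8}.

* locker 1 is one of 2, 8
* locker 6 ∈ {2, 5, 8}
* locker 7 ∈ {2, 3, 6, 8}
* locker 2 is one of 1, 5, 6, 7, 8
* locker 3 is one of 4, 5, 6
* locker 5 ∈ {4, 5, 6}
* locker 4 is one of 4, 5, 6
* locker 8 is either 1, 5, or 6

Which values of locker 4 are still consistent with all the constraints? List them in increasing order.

4, 5, 6

The 8 variables together cover exactly {1, 2, 3, 4, 5, 6, 7, 8} — 8 values for 8 variables — and 3 appears only in locker 7's list, so locker 7 = 3.
Among the 7 still-open variables, 7 fits only locker 2 (and all 7 values in {1, 2, 4, 5, 6, 7, 8} must be used), so locker 2 = 7.
Among the 6 still-open variables, 1 fits only locker 8 (and all 6 values in {1, 2, 4, 5, 6, 8} must be used), so locker 8 = 1.
locker 3, locker 4, locker 5 between them cover only {4, 5, 6} — a naked triple. Remove those values from locker 6.
No further eliminations apply; locker 4 can still be any of 4, 5, 6.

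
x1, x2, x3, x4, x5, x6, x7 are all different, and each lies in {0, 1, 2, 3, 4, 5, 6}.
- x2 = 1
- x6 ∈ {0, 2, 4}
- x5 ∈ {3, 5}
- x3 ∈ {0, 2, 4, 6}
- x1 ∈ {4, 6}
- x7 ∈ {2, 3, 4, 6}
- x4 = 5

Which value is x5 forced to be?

3

x2's domain is down to {1}, so x2 = 1.
x4 has just one choice, so x4 = 5. Remove 5 from x5.
So x5 = 3.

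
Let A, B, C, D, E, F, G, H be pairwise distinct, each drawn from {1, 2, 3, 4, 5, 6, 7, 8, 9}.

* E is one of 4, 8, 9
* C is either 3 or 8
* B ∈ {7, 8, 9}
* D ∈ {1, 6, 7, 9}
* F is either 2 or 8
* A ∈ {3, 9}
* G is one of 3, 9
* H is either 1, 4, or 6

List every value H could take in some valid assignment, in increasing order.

1, 6

The 8 variables together cover exactly {1, 2, 3, 4, 6, 7, 8, 9} — 8 values for 8 variables — and 2 appears only in F's list, so F = 2.
A and G between them cover only {3, 9} — a naked pair. Remove those values from B, C, D, E.
C must be 8 (only option left). So B, E can't be 8.
That leaves E = 4. So H can't be 4.
B has just one choice, so B = 7. So D can't be 7.
No further eliminations apply; H can still be any of 1, 6.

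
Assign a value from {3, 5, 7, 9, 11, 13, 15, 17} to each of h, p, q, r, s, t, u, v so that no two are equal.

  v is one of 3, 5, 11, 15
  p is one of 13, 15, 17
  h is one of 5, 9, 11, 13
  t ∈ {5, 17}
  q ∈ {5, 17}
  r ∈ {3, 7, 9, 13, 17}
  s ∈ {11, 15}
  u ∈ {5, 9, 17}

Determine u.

9

The 8 variables together cover exactly {3, 5, 7, 9, 11, 13, 15, 17} — 8 values for 8 variables — and 7 appears only in r's list, so r = 7.
The 7 still-open variables together cover exactly {3, 5, 9, 11, 13, 15, 17} — 7 values for 7 variables — and 3 appears only in v's list, so v = 3.
q and t share exactly the 2 values {5, 17}; by pigeonhole those values go to them, so strike 5, 17 from h, p, u.
So u = 9.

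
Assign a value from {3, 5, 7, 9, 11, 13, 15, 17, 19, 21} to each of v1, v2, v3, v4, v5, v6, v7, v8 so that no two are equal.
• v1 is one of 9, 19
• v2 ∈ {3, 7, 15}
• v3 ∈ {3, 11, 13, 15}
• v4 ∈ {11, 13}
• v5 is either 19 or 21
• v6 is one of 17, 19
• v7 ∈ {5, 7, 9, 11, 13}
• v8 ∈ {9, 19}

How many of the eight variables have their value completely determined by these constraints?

v1 and v8 between them cover only {9, 19} — a naked pair. Remove those values from v5, v6, v7.
That leaves v5 = 21.
v6's domain is down to {17}, so v6 = 17.
Determined: v5=21, v6=17. The other variables each still have more than one consistent value. That makes 2.

2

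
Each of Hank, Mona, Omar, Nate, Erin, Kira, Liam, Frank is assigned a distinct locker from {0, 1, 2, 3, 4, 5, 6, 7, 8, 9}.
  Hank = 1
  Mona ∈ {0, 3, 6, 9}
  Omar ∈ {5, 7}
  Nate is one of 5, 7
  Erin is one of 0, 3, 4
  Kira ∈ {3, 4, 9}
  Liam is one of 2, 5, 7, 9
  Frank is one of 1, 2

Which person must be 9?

Hank has just one choice, so Hank = 1. Eliminate 1 elsewhere: Frank.
That leaves Frank = 2. Eliminate 2 elsewhere: Liam.
Omar and Nate between them cover only {5, 7} — a naked pair. Remove those values from Liam.
So 9 goes to Liam.

Liam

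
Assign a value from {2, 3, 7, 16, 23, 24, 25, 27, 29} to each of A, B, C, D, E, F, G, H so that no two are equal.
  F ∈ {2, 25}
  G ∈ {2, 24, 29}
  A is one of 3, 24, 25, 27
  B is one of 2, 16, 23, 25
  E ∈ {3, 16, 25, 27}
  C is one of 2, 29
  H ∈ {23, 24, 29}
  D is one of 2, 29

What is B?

C and D between them cover only {2, 29} — a naked pair. Remove those values from B, F, G, H.
F must be 25 (only option left). Strike 25 from A, B, E.
G must be 24 (only option left). Eliminate 24 elsewhere: A, H.
H must be 23 (only option left). Eliminate 23 elsewhere: B.
So B = 16.

16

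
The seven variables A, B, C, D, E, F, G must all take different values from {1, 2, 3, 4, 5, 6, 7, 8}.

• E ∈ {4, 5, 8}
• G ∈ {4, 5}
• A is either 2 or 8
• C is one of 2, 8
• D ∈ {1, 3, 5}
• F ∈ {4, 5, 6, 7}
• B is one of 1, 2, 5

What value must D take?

3

A and C between them cover only {2, 8} — a naked pair. Remove those values from B, E.
The 2 variables E and G are confined to {4, 5}, which locks those values in; drop them from B, D, F.
B's domain is down to {1}, so B = 1. Strike 1 from D.
So D = 3.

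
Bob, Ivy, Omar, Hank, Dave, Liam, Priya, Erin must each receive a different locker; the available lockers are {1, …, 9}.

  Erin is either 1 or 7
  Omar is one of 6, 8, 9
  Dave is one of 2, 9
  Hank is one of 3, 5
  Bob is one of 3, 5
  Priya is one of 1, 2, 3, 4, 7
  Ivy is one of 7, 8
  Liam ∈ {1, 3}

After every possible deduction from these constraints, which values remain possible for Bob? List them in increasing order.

3, 5

Bob and Hank share exactly the 2 values {3, 5}; by pigeonhole those values go to them, so strike 3, 5 from Liam, Priya.
Liam has just one choice, so Liam = 1. Remove 1 from Priya, Erin.
Erin has just one choice, so Erin = 7. Strike 7 from Ivy, Priya.
That leaves Ivy = 8. So Omar can't be 8.
No further eliminations apply; Bob can still be any of 3, 5.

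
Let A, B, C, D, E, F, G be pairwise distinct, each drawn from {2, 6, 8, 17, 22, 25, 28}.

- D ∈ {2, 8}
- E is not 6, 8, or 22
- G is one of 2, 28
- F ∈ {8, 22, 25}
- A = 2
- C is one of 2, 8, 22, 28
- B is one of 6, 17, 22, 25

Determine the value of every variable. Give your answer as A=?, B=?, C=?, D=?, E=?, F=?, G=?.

A has just one choice, so A = 2. Strike 2 from C, D, E, G.
That leaves D = 8. So C, F can't be 8.
G must be 28 (only option left). Eliminate 28 elsewhere: C, E.
C must be 22 (only option left). Eliminate 22 elsewhere: B, F.
F has just one choice, so F = 25. Eliminate 25 elsewhere: B, E.
That leaves E = 17. Remove 17 from B.
B has just one choice, so B = 6.

A=2, B=6, C=22, D=8, E=17, F=25, G=28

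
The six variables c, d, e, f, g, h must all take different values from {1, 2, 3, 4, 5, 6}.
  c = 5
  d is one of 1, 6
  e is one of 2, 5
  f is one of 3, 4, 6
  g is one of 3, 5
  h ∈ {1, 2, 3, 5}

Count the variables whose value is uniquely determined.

c must be 5 (only option left). Strike 5 from e, g, h.
e has just one choice, so e = 2. Eliminate 2 elsewhere: h.
g's domain is down to {3}, so g = 3. Remove 3 from f, h.
h's domain is down to {1}, so h = 1. Remove 1 from d.
That leaves d = 6. So f can't be 6.
That leaves f = 4.
Every variable is fixed: c=5, d=6, e=2, f=4, g=3, h=1. That makes 6.

6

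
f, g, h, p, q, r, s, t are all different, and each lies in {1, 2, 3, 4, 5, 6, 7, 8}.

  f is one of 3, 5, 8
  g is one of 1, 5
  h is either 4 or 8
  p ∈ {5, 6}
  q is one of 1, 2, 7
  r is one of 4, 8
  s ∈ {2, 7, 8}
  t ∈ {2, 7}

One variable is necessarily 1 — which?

q

The 8 variables draw from only 8 values {1, 2, 3, 4, 5, 6, 7, 8}, so each is used; only f can be 3, hence f = 3.
The 7 still-open variables draw from only 7 values {1, 2, 4, 5, 6, 7, 8}, so each is used; only p can be 6, hence p = 6.
The 6 still-open variables draw from only 6 values {1, 2, 4, 5, 7, 8}, so each is used; only g can be 5, hence g = 5.
Among the 5 still-open variables, 1 fits only q (and all 5 values in {1, 2, 4, 7, 8} must be used), so q = 1.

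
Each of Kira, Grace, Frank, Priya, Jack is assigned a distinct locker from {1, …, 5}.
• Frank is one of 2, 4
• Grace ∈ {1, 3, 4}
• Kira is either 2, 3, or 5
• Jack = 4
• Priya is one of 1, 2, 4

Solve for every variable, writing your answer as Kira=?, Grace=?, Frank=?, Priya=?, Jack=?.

Kira=5, Grace=3, Frank=2, Priya=1, Jack=4

Jack's domain is down to {4}, so Jack = 4. Strike 4 from Grace, Frank, Priya.
Frank's domain is down to {2}, so Frank = 2. Strike 2 from Kira, Priya.
Priya must be 1 (only option left). So Grace can't be 1.
Grace's domain is down to {3}, so Grace = 3. Eliminate 3 elsewhere: Kira.
Kira must be 5 (only option left).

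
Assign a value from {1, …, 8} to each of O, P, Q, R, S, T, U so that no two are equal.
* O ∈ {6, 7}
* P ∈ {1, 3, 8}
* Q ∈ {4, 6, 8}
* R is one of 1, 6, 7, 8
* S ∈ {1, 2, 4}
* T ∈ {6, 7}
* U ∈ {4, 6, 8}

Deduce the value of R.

The 7 variables draw from only 7 values {1, 2, 3, 4, 6, 7, 8}, so each is used; only S can be 2, hence S = 2.
Among the 6 still-open variables, 3 fits only P (and all 6 values in {1, 3, 4, 6, 7, 8} must be used), so P = 3.
The 5 still-open variables together cover exactly {1, 4, 6, 7, 8} — 5 values for 5 variables — and 1 appears only in R's list, so R = 1.

1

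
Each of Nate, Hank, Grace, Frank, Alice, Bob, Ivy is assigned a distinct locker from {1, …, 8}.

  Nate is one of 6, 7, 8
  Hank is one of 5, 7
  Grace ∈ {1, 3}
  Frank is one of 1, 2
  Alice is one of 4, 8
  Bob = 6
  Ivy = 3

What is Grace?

1

Bob must be 6 (only option left). Remove 6 from Nate.
Ivy has just one choice, so Ivy = 3. Strike 3 from Grace.
So Grace = 1.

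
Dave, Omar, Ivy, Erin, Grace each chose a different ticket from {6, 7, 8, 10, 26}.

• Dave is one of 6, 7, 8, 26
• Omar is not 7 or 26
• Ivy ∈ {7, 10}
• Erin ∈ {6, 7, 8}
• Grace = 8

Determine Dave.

Grace has just one choice, so Grace = 8. Strike 8 from Dave, Omar, Erin.
The 4 still-open variables draw from only 4 values {6, 7, 10, 26}, so each is used; only Dave can be 26, hence Dave = 26.

26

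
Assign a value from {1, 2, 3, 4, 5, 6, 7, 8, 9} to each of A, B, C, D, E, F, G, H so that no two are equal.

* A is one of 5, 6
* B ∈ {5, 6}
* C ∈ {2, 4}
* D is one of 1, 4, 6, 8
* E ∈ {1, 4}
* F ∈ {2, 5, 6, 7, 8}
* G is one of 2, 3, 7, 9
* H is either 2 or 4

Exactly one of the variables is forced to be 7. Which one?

F

A and B between them cover only {5, 6} — a naked pair. Remove those values from D, F.
C and H between them cover only {2, 4} — a naked pair. Remove those values from D, E, F, G.
E must be 1 (only option left). Eliminate 1 elsewhere: D.
D has just one choice, so D = 8. Remove 8 from F.
So 7 goes to F.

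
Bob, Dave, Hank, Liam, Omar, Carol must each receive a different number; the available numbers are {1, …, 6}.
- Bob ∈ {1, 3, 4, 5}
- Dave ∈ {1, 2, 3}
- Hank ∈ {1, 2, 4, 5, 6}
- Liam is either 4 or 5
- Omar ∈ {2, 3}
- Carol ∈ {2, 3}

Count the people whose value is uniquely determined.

2

Among the 6 variables, 6 fits only Hank (and all 6 values in {1, 2, 3, 4, 5, 6} must be used), so Hank = 6.
Omar and Carol share exactly the 2 values {2, 3}; by pigeonhole those values go to them, so strike 2, 3 from Bob, Dave.
That leaves Dave = 1. Remove 1 from Bob.
Determined: Dave=1, Hank=6. The other people each still have more than one consistent value. That makes 2.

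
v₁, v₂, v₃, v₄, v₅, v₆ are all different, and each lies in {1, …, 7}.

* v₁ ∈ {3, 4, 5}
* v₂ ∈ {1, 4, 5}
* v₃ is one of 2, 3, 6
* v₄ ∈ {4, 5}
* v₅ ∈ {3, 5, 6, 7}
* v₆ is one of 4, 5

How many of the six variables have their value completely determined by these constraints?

2

v₄ and v₆ share exactly the 2 values {4, 5}; by pigeonhole those values go to them, so strike 4, 5 from v₁, v₂, v₅.
v₁ has just one choice, so v₁ = 3. Strike 3 from v₃, v₅.
v₂ must be 1 (only option left).
Determined: v₁=3, v₂=1. The other variables each still have more than one consistent value. That makes 2.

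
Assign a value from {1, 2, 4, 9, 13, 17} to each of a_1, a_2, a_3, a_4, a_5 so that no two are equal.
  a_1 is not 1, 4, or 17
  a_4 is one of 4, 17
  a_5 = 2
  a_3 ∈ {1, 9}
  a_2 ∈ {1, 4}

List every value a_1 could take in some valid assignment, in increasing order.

9, 13

a_5 must be 2 (only option left). Remove 2 from a_1.
No further eliminations apply; a_1 can still be any of 9, 13.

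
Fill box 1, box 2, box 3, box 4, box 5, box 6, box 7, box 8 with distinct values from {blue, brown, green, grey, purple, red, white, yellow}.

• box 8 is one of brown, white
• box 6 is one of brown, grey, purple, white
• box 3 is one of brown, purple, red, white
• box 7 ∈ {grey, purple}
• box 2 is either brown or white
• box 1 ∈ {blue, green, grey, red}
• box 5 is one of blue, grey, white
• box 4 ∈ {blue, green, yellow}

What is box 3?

The 8 variables together cover exactly {blue, brown, green, grey, purple, red, white, yellow} — 8 values for 8 variables — and yellow appears only in box 4's list, so box 4 = yellow.
Among the 7 still-open variables, green fits only box 1 (and all 7 values in {blue, brown, green, grey, purple, red, white} must be used), so box 1 = green.
The 6 still-open variables together cover exactly {blue, brown, grey, purple, red, white} — 6 values for 6 variables — and blue appears only in box 5's list, so box 5 = blue.
The 5 still-open variables draw from only 5 values {brown, grey, purple, red, white}, so each is used; only box 3 can be red, hence box 3 = red.

red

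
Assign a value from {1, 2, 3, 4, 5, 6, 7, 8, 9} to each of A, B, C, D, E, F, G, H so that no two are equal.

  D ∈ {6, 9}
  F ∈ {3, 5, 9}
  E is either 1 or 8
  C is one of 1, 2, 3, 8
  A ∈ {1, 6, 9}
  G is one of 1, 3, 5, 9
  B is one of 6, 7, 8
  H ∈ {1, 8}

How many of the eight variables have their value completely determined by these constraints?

The 8 variables draw from only 8 values {1, 2, 3, 5, 6, 7, 8, 9}, so each is used; only C can be 2, hence C = 2.
Among the 7 still-open variables, 7 fits only B (and all 7 values in {1, 3, 5, 6, 7, 8, 9} must be used), so B = 7.
E and H share exactly the 2 values {1, 8}; by pigeonhole those values go to them, so strike 1, 8 from A, G.
A and D between them cover only {6, 9} — a naked pair. Remove those values from F, G.
Determined: B=7, C=2. The other variables each still have more than one consistent value. That makes 2.

2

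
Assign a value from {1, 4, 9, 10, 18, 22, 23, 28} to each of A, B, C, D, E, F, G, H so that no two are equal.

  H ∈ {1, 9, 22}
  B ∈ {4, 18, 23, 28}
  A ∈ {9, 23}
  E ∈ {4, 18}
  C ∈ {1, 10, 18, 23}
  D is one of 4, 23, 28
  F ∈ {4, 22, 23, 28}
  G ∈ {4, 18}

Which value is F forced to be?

The 8 variables draw from only 8 values {1, 4, 9, 10, 18, 22, 23, 28}, so each is used; only C can be 10, hence C = 10.
Among the 7 still-open variables, 1 fits only H (and all 7 values in {1, 4, 9, 18, 22, 23, 28} must be used), so H = 1.
Among the 6 still-open variables, 9 fits only A (and all 6 values in {4, 9, 18, 22, 23, 28} must be used), so A = 9.
The 5 still-open variables draw from only 5 values {4, 18, 22, 23, 28}, so each is used; only F can be 22, hence F = 22.

22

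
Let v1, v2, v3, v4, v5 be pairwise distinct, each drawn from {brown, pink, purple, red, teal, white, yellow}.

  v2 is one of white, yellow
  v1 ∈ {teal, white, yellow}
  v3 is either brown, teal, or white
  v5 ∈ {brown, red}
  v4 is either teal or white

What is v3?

brown

The 5 variables together cover exactly {brown, red, teal, white, yellow} — 5 values for 5 variables — and red appears only in v5's list, so v5 = red.
The 4 still-open variables together cover exactly {brown, teal, white, yellow} — 4 values for 4 variables — and brown appears only in v3's list, so v3 = brown.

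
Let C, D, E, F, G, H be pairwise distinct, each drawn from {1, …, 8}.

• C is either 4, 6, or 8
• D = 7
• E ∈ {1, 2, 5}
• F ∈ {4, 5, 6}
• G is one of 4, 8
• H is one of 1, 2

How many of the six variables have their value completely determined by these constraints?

D's domain is down to {7}, so D = 7.
Determined: D=7. The other variables each still have more than one consistent value. That makes 1.

1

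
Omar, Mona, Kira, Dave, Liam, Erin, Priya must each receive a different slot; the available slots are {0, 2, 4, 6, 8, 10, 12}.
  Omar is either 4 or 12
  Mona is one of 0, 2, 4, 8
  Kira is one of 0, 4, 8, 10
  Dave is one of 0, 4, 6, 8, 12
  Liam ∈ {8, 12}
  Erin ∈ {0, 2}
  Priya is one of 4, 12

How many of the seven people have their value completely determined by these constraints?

The 7 variables draw from only 7 values {0, 2, 4, 6, 8, 10, 12}, so each is used; only Dave can be 6, hence Dave = 6.
Among the 6 still-open variables, 10 fits only Kira (and all 6 values in {0, 2, 4, 8, 10, 12} must be used), so Kira = 10.
The 2 variables Omar and Priya are confined to {4, 12}, which locks those values in; drop them from Mona, Liam.
Liam must be 8 (only option left). So Mona can't be 8.
Determined: Kira=10, Dave=6, Liam=8. The other people each still have more than one consistent value. That makes 3.

3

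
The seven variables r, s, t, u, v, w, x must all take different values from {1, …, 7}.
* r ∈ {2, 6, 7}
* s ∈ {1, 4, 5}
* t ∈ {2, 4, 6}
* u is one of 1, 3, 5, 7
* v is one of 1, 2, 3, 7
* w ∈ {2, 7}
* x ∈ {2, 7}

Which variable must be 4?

t

The 2 variables w and x are confined to {2, 7}, which locks those values in; drop them from r, t, u, v.
r has just one choice, so r = 6. Eliminate 6 elsewhere: t.
So 4 goes to t.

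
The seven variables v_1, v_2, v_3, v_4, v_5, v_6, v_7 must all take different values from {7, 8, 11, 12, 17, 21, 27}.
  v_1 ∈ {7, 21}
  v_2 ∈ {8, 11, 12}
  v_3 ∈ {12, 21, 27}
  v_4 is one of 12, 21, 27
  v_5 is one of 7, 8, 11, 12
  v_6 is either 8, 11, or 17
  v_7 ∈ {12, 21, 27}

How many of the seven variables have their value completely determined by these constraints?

The 7 variables together cover exactly {7, 8, 11, 12, 17, 21, 27} — 7 values for 7 variables — and 17 appears only in v_6's list, so v_6 = 17.
v_3, v_4, v_7 share exactly the 3 values {12, 21, 27}; by pigeonhole those values go to them, so strike 12, 21, 27 from v_1, v_2, v_5.
That leaves v_1 = 7. Remove 7 from v_5.
Determined: v_1=7, v_6=17. The other variables each still have more than one consistent value. That makes 2.

2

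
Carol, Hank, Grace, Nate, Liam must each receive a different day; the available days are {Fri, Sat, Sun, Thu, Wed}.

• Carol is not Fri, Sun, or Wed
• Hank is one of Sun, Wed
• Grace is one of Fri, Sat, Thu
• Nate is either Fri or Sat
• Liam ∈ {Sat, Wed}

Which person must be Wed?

Among the 5 variables, Sun fits only Hank (and all 5 values in {Fri, Sat, Sun, Thu, Wed} must be used), so Hank = Sun.
The 4 still-open variables together cover exactly {Fri, Sat, Thu, Wed} — 4 values for 4 variables — and Wed appears only in Liam's list, so Liam = Wed.

Liam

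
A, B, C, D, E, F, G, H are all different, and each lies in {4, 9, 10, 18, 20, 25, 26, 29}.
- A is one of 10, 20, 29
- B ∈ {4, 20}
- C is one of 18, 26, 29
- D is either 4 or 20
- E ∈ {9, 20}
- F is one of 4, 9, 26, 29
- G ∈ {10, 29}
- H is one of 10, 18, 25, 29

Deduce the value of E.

9

The 8 variables together cover exactly {4, 9, 10, 18, 20, 25, 26, 29} — 8 values for 8 variables — and 25 appears only in H's list, so H = 25.
Among the 7 still-open variables, 18 fits only C (and all 7 values in {4, 9, 10, 18, 20, 26, 29} must be used), so C = 18.
The 6 still-open variables together cover exactly {4, 9, 10, 20, 26, 29} — 6 values for 6 variables — and 26 appears only in F's list, so F = 26.
The 5 still-open variables together cover exactly {4, 9, 10, 20, 29} — 5 values for 5 variables — and 9 appears only in E's list, so E = 9.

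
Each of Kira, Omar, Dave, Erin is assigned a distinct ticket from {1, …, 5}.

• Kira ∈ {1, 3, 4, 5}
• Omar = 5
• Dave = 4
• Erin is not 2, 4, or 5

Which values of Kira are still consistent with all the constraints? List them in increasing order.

1, 3

Omar's domain is down to {5}, so Omar = 5. So Kira can't be 5.
Dave has just one choice, so Dave = 4. Eliminate 4 elsewhere: Kira.
No further eliminations apply; Kira can still be any of 1, 3.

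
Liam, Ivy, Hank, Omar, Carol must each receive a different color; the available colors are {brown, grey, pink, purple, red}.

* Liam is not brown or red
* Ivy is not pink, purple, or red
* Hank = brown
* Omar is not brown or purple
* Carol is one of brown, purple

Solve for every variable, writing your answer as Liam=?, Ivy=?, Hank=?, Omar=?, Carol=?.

Liam=pink, Ivy=grey, Hank=brown, Omar=red, Carol=purple

Hank must be brown (only option left). Remove brown from Ivy, Carol.
Carol must be purple (only option left). Eliminate purple elsewhere: Liam.
Ivy must be grey (only option left). Remove grey from Liam, Omar.
Liam's domain is down to {pink}, so Liam = pink. So Omar can't be pink.
Omar's domain is down to {red}, so Omar = red.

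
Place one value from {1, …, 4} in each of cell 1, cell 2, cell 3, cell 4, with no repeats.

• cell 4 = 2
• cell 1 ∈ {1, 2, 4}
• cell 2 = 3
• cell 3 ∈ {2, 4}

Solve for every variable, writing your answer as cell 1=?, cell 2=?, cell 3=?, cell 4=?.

cell 1=1, cell 2=3, cell 3=4, cell 4=2

cell 2's domain is down to {3}, so cell 2 = 3.
cell 4 must be 2 (only option left). Eliminate 2 elsewhere: cell 1, cell 3.
That leaves cell 3 = 4. So cell 1 can't be 4.
That leaves cell 1 = 1.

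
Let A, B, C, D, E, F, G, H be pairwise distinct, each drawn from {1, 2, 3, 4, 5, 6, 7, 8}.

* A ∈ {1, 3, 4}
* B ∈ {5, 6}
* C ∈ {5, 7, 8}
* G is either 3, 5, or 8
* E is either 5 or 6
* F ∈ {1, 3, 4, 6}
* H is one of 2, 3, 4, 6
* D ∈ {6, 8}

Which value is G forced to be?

3

The 8 variables draw from only 8 values {1, 2, 3, 4, 5, 6, 7, 8}, so each is used; only H can be 2, hence H = 2.
The 7 still-open variables together cover exactly {1, 3, 4, 5, 6, 7, 8} — 7 values for 7 variables — and 7 appears only in C's list, so C = 7.
B and E share exactly the 2 values {5, 6}; by pigeonhole those values go to them, so strike 5, 6 from D, F, G.
D's domain is down to {8}, so D = 8. Remove 8 from G.
So G = 3.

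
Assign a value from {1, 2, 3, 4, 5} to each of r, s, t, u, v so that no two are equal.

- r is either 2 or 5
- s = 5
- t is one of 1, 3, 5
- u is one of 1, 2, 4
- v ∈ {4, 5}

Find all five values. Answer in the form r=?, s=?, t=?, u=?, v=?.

s must be 5 (only option left). Strike 5 from r, t, v.
v's domain is down to {4}, so v = 4. Strike 4 from u.
r has just one choice, so r = 2. Strike 2 from u.
That leaves u = 1. Remove 1 from t.
That leaves t = 3.

r=2, s=5, t=3, u=1, v=4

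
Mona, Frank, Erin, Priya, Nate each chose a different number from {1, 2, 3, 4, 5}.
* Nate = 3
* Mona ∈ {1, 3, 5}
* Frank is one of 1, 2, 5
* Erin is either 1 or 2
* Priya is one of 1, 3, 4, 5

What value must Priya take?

4

Nate has just one choice, so Nate = 3. Strike 3 from Mona, Priya.
The 4 still-open variables draw from only 4 values {1, 2, 4, 5}, so each is used; only Priya can be 4, hence Priya = 4.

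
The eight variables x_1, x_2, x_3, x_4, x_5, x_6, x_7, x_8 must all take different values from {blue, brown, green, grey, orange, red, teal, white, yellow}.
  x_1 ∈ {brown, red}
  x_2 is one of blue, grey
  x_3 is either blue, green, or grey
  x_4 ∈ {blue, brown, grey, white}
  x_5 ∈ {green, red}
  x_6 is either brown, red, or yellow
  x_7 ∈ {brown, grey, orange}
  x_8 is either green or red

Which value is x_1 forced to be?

The 8 variables together cover exactly {blue, brown, green, grey, orange, red, white, yellow} — 8 values for 8 variables — and orange appears only in x_7's list, so x_7 = orange.
The 7 still-open variables draw from only 7 values {blue, brown, green, grey, red, white, yellow}, so each is used; only x_4 can be white, hence x_4 = white.
Among the 6 still-open variables, yellow fits only x_6 (and all 6 values in {blue, brown, green, grey, red, yellow} must be used), so x_6 = yellow.
The 5 still-open variables draw from only 5 values {blue, brown, green, grey, red}, so each is used; only x_1 can be brown, hence x_1 = brown.

brown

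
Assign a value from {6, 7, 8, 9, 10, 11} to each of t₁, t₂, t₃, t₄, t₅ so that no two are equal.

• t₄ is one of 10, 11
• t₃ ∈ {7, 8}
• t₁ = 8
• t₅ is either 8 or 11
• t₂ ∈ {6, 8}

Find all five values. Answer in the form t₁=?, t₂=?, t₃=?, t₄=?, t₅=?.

t₁ must be 8 (only option left). Eliminate 8 elsewhere: t₂, t₃, t₅.
That leaves t₂ = 6.
t₃'s domain is down to {7}, so t₃ = 7.
t₅ has just one choice, so t₅ = 11. Strike 11 from t₄.
That leaves t₄ = 10.

t₁=8, t₂=6, t₃=7, t₄=10, t₅=11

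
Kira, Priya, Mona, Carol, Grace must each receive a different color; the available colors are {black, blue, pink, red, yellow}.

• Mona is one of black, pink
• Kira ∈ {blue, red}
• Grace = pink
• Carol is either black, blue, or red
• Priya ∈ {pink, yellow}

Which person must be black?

Grace must be pink (only option left). Remove pink from Priya, Mona.
So black goes to Mona.

Mona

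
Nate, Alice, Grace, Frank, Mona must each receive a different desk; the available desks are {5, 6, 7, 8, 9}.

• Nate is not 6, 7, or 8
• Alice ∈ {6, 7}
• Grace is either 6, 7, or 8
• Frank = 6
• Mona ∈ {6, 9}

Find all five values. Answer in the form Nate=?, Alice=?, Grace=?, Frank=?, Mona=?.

Nate=5, Alice=7, Grace=8, Frank=6, Mona=9

Frank has just one choice, so Frank = 6. Remove 6 from Alice, Grace, Mona.
Mona must be 9 (only option left). Strike 9 from Nate.
That leaves Nate = 5.
Alice must be 7 (only option left). So Grace can't be 7.
Grace must be 8 (only option left).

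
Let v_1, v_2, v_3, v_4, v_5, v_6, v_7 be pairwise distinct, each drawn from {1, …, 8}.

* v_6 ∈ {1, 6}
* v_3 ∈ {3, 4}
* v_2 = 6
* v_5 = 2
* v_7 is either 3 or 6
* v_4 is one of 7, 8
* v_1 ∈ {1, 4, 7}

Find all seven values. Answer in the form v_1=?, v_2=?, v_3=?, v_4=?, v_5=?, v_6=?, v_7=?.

v_1=7, v_2=6, v_3=4, v_4=8, v_5=2, v_6=1, v_7=3

v_2's domain is down to {6}, so v_2 = 6. So v_6, v_7 can't be 6.
v_5 has just one choice, so v_5 = 2.
v_6's domain is down to {1}, so v_6 = 1. So v_1 can't be 1.
v_7 has just one choice, so v_7 = 3. Remove 3 from v_3.
v_3 has just one choice, so v_3 = 4. Strike 4 from v_1.
That leaves v_1 = 7. Strike 7 from v_4.
That leaves v_4 = 8.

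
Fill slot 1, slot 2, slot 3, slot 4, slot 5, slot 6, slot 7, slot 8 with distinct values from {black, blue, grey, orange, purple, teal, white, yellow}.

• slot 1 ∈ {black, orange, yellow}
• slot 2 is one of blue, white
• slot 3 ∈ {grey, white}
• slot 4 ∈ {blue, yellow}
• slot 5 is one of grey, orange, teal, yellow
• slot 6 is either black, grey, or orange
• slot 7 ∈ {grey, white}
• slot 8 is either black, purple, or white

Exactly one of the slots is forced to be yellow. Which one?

slot 4

The 8 variables together cover exactly {black, blue, grey, orange, purple, teal, white, yellow} — 8 values for 8 variables — and purple appears only in slot 8's list, so slot 8 = purple.
Among the 7 still-open variables, teal fits only slot 5 (and all 7 values in {black, blue, grey, orange, teal, white, yellow} must be used), so slot 5 = teal.
The 2 variables slot 3 and slot 7 are confined to {grey, white}, which locks those values in; drop them from slot 2, slot 6.
That leaves slot 2 = blue. Eliminate blue elsewhere: slot 4.
So yellow goes to slot 4.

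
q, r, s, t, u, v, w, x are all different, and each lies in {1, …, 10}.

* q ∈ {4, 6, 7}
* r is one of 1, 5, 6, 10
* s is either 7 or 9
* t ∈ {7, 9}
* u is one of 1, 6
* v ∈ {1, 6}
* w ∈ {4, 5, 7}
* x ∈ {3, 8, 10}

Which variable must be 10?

The 2 variables s and t are confined to {7, 9}, which locks those values in; drop them from q, w.
The 2 variables u and v are confined to {1, 6}, which locks those values in; drop them from q, r.
q's domain is down to {4}, so q = 4. Eliminate 4 elsewhere: w.
w must be 5 (only option left). So r can't be 5.
So 10 goes to r.

r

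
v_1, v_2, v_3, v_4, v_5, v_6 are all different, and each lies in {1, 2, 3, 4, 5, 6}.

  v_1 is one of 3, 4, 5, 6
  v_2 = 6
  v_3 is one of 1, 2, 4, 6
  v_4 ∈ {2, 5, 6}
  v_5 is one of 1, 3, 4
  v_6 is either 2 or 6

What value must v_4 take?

5

v_2 must be 6 (only option left). Strike 6 from v_1, v_3, v_4, v_6.
v_6 has just one choice, so v_6 = 2. So v_3, v_4 can't be 2.
So v_4 = 5.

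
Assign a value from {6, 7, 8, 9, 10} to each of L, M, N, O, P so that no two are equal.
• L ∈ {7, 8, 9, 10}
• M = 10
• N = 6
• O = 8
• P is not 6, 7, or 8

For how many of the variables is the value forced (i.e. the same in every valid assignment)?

5

M must be 10 (only option left). So L, P can't be 10.
N has just one choice, so N = 6.
O has just one choice, so O = 8. Strike 8 from L.
P must be 9 (only option left). So L can't be 9.
L must be 7 (only option left).
Every variable is fixed: L=7, M=10, N=6, O=8, P=9. That makes 5.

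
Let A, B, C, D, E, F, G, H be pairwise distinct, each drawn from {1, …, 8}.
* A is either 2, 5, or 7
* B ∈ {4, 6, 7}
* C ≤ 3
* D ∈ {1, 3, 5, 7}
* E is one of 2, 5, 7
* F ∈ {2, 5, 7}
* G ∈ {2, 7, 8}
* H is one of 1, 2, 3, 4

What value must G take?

The 8 variables draw from only 8 values {1, 2, 3, 4, 5, 6, 7, 8}, so each is used; only B can be 6, hence B = 6.
The 7 still-open variables draw from only 7 values {1, 2, 3, 4, 5, 7, 8}, so each is used; only H can be 4, hence H = 4.
The 6 still-open variables together cover exactly {1, 2, 3, 5, 7, 8} — 6 values for 6 variables — and 8 appears only in G's list, so G = 8.

8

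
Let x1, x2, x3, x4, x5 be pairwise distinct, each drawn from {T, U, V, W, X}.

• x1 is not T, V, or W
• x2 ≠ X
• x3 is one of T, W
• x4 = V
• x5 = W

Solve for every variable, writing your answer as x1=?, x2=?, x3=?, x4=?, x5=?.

x4 has just one choice, so x4 = V. Strike V from x2.
x5's domain is down to {W}, so x5 = W. Eliminate W elsewhere: x2, x3.
x3 has just one choice, so x3 = T. Remove T from x2.
x2's domain is down to {U}, so x2 = U. So x1 can't be U.
x1 must be X (only option left).

x1=X, x2=U, x3=T, x4=V, x5=W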